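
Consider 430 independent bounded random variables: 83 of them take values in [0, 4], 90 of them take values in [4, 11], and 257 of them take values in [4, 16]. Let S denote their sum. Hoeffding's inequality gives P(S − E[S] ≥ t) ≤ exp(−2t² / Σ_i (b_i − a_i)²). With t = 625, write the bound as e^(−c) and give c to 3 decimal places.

18.277

Σ(b_i − a_i)² = 83·4² + 90·7² + 257·12² = 42746.
c = 2t² / 42746 = 2·625² / 42746 = 18.2766.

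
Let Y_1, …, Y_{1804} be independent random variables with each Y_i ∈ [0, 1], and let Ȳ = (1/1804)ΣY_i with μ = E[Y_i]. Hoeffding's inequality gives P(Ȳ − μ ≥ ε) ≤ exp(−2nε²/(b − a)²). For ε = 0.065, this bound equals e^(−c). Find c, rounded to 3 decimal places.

c = 2nε²/(b − a)² = 2·1804·0.065² / 1² = 15.2438.

15.244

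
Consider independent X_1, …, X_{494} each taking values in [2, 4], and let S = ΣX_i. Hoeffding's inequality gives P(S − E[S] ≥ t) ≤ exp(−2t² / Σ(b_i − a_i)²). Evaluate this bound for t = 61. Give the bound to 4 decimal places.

0.0231

Σ(b_i − a_i)² = 494·(2)² = 1976.
Exponent = 2·61²/1976 = 3.7662.
Bound = exp(−3.7662) = 0.02314.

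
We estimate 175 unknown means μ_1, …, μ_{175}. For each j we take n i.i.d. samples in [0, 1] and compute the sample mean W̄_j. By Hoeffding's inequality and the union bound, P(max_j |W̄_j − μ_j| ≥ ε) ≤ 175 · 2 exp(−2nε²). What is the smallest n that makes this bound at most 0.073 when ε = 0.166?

Need 2·175·exp(−2nε²) ≤ 0.073, i.e. exp(−2nε²) ≤ 0.073/350.
So 2nε² ≥ ln(350/0.073) = 8.475229.
Hence n ≥ 8.475229/(2·0.166²) = 153.782.
The smallest integer n is 154.

154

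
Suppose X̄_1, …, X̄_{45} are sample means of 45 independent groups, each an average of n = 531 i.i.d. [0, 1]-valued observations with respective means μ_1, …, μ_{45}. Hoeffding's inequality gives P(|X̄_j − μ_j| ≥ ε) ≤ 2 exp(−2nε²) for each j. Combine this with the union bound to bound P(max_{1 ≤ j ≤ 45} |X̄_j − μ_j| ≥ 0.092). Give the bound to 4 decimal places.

0.0112

Per-experiment Hoeffding bound: 2·exp(−2·531·0.092²) = 2·exp(−8.98877) = 0.00024961.
Union bound over 45 events: 45·0.00024961 = 0.01123.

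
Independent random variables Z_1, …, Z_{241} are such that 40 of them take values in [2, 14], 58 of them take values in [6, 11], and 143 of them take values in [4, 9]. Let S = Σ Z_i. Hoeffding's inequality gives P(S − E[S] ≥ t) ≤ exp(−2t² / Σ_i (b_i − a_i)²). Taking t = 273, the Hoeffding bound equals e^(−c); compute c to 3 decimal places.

13.821

Σ(b_i − a_i)² = 40·12² + 58·5² + 143·5² = 10785.
c = 2t² / 10785 = 2·273² / 10785 = 13.8209.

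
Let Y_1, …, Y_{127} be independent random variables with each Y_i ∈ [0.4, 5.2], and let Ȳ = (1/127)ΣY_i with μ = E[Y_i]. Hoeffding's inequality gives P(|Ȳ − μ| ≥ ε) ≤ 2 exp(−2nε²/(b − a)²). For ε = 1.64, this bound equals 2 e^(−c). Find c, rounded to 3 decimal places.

c = 2nε²/(b − a)² = 2·127·1.64² / 4.8² = 29.6510.

29.651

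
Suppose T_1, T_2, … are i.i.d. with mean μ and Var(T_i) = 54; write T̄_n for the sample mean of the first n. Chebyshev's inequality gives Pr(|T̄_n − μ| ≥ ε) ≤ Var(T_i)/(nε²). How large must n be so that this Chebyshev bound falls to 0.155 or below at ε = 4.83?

Require 54/(n·4.83²) ≤ 0.155, i.e. n ≥ 54/(0.155·4.83²) = 14.934.
The smallest integer n is 15.

15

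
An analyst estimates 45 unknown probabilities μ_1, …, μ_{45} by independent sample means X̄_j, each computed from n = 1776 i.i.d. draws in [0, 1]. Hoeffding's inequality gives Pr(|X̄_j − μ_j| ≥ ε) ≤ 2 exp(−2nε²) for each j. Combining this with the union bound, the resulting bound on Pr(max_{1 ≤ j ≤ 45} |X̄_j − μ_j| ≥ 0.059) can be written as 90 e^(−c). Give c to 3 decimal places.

12.365

Union bound over the 45 events: Pr(max_{1 ≤ j ≤ 45} |X̄_j − μ_j| ≥ 0.059) ≤ 45·2·exp(−2nε²) = 90 exp(−2·1776·0.059²).
So c = 2·1776·0.059² = 12.3645.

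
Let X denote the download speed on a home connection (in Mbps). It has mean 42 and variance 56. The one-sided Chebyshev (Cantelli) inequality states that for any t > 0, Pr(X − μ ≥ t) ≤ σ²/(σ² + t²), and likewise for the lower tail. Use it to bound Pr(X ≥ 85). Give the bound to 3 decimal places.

0.029

Here σ² = 56 and t = 43, so σ² + t² = 1905.
Cantelli's bound: 56/1905 = 0.0294.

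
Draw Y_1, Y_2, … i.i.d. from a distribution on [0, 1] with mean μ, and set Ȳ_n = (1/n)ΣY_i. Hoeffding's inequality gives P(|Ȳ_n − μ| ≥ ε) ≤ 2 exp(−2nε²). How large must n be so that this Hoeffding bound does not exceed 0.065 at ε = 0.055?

Require 2·exp(−2nε²) ≤ 0.065, i.e. 2nε² ≥ ln(2/0.065) = 3.426515.
So n ≥ 3.426515 / (2·0.055²) = 566.366.
The smallest integer n is 567.

567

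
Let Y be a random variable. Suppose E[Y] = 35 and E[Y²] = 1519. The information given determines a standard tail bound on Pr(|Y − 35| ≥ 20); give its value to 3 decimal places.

0.735

The first two moments determine the variance, so Chebyshev's inequality is the sharpest standard bound available.
Var(Y) = E[Y²] − (E[Y])² = 1519 − 1225 = 294.
Chebyshev's inequality: Pr(|Y − μ| ≥ t) ≤ Var(Y)/t² = 294/400 = 0.7350.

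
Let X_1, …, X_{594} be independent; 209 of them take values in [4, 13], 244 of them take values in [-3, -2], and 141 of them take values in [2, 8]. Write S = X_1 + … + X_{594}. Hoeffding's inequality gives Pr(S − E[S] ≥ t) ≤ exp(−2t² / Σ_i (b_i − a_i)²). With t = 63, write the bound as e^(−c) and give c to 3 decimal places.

Σ(b_i − a_i)² = 209·9² + 244·1² + 141·6² = 22249.
c = 2t² / 22249 = 2·63² / 22249 = 0.3568.

0.357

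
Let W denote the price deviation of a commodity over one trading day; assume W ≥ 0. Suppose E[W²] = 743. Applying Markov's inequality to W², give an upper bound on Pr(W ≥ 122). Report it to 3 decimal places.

0.050

Since W ≥ 0, the event {W ≥ 122} is the same as {W² ≥ 14884}.
Markov's inequality applied to W² gives Pr(W² ≥ 14884) ≤ E[W²]/14884 = 743/14884 = 0.0499.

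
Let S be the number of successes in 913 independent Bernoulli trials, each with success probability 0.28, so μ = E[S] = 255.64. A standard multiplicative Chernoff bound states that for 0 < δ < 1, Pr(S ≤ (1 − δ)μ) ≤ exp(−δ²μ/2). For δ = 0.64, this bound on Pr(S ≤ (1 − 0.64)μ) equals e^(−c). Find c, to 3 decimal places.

52.355

c = δ²μ/2 = 0.64²·255.64/2 = 52.3551.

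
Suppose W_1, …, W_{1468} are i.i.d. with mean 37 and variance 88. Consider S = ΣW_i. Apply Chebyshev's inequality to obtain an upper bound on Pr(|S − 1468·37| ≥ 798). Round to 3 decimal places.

Var(S) = n·Var(W_i) = 1468·88 = 129184.
Chebyshev: Pr(|S − 1468·37| ≥ 798) ≤ Var(S)/798² = 129184/636804 = 0.2029.

0.203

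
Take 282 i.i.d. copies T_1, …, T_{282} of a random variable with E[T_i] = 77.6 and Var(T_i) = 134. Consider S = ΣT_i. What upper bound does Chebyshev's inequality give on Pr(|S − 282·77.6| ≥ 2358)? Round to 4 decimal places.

0.0068

Var(S) = n·Var(T_i) = 282·134 = 37788.
Chebyshev: Pr(|S − 282·77.6| ≥ 2358) ≤ Var(S)/2358² = 37788/5560164 = 0.0068.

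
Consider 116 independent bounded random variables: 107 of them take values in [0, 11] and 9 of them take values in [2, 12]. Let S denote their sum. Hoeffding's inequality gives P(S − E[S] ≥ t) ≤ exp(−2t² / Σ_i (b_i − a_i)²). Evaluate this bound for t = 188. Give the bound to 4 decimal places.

0.0061

Σ(b_i − a_i)² = 107·11² + 9·10² = 13847.
Exponent = 2·188² / 13847 = 5.10493.
Bound = exp(−5.10493) = 0.00607.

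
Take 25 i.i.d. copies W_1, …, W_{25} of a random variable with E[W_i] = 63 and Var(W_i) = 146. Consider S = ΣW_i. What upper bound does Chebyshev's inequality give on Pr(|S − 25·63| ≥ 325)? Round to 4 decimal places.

0.0346

Var(S) = n·Var(W_i) = 25·146 = 3650.
Chebyshev: Pr(|S − 25·63| ≥ 325) ≤ Var(S)/325² = 3650/105625 = 0.0346.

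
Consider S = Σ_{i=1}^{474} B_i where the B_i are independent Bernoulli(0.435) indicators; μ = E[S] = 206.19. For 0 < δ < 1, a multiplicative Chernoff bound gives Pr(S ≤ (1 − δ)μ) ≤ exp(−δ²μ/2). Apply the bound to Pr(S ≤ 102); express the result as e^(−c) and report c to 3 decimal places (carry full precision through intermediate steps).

Write 102 = (1 − δ)μ, so δ = 1 − 102/206.19 = 0.5053106…
Then the exponent is δ²μ/2 = (μ − 102)²/(2μ) = 26.324158.

26.324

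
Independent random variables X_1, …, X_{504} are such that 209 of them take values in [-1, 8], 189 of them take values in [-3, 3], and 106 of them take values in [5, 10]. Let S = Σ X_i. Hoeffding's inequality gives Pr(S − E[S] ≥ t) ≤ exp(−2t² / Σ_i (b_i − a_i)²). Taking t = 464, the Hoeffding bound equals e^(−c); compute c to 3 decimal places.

16.321

Σ(b_i − a_i)² = 209·9² + 189·6² + 106·5² = 26383.
c = 2t² / 26383 = 2·464² / 26383 = 16.3208.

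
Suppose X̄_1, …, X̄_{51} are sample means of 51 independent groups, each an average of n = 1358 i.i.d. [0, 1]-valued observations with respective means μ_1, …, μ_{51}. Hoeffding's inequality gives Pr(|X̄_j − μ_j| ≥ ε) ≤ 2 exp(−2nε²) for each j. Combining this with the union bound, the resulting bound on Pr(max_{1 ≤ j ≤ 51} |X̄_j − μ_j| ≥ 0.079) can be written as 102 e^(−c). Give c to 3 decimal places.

Union bound over the 51 events: Pr(max_{1 ≤ j ≤ 51} |X̄_j − μ_j| ≥ 0.079) ≤ 51·2·exp(−2nε²) = 102 exp(−2·1358·0.079²).
So c = 2·1358·0.079² = 16.9506.

16.951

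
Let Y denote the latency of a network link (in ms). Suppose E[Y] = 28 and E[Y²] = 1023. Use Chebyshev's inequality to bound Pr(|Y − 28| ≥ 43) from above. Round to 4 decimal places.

Var(Y) = E[Y²] − (E[Y])² = 1023 − 784 = 239.
Chebyshev's inequality: Pr(|Y − μ| ≥ t) ≤ Var(Y)/t² = 239/1849 = 0.1293.

0.1293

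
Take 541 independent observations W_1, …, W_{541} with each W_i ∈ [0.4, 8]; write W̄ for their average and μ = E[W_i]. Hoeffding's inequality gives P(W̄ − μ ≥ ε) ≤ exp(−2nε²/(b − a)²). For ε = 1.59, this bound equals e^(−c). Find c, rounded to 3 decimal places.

c = 2nε²/(b − a)² = 2·541·1.59² / 7.6² = 47.3581.

47.358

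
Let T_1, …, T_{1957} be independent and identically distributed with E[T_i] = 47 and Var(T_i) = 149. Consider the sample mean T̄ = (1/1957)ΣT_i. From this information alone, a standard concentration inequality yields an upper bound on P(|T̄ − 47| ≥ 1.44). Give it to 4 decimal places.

With mean and variance of each term known, Chebyshev's inequality bounds the deviation of the sum (or sample mean).
Var(T̄) = Var(T_i)/n = 149/1957 = 0.076137.
Chebyshev: P(|T̄ − 47| ≥ 1.44) ≤ Var(T̄)/(1.44)² = 149/(1957·1.44²) = 0.0367.

0.0367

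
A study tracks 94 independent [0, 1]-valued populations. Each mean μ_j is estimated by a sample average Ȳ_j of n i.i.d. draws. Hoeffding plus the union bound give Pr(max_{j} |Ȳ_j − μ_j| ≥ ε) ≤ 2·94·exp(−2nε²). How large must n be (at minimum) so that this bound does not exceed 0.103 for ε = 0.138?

Need 2·94·exp(−2nε²) ≤ 0.103, i.e. exp(−2nε²) ≤ 0.103/188.
So 2nε² ≥ ln(188/0.103) = 7.509468.
Hence n ≥ 7.509468/(2·0.138²) = 197.161.
The smallest integer n is 198.

198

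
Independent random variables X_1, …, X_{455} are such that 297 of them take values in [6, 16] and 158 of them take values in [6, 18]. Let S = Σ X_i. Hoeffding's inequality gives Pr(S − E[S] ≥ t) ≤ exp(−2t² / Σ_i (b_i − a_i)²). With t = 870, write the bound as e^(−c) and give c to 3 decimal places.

28.861

Σ(b_i − a_i)² = 297·10² + 158·12² = 52452.
c = 2t² / 52452 = 2·870² / 52452 = 28.8607.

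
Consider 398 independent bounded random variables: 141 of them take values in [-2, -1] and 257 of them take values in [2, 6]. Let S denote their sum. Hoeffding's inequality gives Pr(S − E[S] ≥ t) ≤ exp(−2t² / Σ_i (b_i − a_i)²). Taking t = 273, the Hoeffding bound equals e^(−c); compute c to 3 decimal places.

Σ(b_i − a_i)² = 141·1² + 257·4² = 4253.
c = 2t² / 4253 = 2·273² / 4253 = 35.0477.

35.048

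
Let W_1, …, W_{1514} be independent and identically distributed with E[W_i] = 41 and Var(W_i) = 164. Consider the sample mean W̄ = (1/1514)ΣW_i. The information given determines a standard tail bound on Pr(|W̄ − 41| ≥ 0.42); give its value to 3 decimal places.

With mean and variance of each term known, Chebyshev's inequality bounds the deviation of the sum (or sample mean).
Var(W̄) = Var(W_i)/n = 164/1514 = 0.10832.
Chebyshev: Pr(|W̄ − 41| ≥ 0.42) ≤ Var(W̄)/(0.42)² = 164/(1514·0.42²) = 0.6141.

0.614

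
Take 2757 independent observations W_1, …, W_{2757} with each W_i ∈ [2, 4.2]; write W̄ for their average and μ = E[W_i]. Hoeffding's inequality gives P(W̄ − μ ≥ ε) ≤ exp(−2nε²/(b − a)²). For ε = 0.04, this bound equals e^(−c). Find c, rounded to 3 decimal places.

c = 2nε²/(b − a)² = 2·2757·0.04² / 2.2² = 1.8228.

1.823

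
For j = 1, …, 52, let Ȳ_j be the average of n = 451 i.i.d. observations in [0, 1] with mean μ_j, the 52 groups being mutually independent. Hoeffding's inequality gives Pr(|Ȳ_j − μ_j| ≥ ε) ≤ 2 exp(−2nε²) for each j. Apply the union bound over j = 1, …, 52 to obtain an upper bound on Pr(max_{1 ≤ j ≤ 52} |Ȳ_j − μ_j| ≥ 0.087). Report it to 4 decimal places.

0.1127

Per-experiment Hoeffding bound: 2·exp(−2·451·0.087²) = 2·exp(−6.82724) = 0.0021677.
Union bound over 52 events: 52·0.0021677 = 0.11272.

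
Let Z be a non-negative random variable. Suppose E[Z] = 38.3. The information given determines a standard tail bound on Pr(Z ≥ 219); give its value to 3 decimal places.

0.175

Only the mean of a non-negative variable is known, so Markov's inequality is the applicable tail bound.
Markov's inequality: for a non-negative random variable, Pr(Z ≥ a) ≤ E[Z]/a.
Here E[Z] = 38.3 and a = 219, so the bound is 38.3/219 = 0.1749.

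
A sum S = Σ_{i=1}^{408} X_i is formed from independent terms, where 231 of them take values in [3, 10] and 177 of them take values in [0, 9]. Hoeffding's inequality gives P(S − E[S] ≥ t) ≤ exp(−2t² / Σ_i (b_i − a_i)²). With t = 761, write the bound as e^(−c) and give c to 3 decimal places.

45.145

Σ(b_i − a_i)² = 231·7² + 177·9² = 25656.
c = 2t² / 25656 = 2·761² / 25656 = 45.1451.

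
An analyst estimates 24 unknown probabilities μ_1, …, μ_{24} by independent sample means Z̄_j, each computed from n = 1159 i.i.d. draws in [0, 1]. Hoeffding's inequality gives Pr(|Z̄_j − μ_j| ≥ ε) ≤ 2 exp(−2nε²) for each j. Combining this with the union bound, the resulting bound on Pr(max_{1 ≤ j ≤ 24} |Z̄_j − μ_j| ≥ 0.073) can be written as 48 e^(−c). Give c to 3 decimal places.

Union bound over the 24 events: Pr(max_{1 ≤ j ≤ 24} |Z̄_j − μ_j| ≥ 0.073) ≤ 24·2·exp(−2nε²) = 48 exp(−2·1159·0.073²).
So c = 2·1159·0.073² = 12.3526.

12.353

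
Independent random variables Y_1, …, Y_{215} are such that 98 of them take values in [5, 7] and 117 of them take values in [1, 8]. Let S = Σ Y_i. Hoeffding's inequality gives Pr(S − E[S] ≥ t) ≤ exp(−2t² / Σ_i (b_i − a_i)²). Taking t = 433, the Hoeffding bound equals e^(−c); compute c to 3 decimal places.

Σ(b_i − a_i)² = 98·2² + 117·7² = 6125.
c = 2t² / 6125 = 2·433² / 6125 = 61.2209.

61.221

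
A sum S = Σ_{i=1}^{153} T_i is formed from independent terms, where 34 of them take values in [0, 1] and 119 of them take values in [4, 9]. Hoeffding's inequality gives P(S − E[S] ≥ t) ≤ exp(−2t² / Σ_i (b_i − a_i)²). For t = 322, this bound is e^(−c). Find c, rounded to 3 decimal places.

68.916

Σ(b_i − a_i)² = 34·1² + 119·5² = 3009.
c = 2t² / 3009 = 2·322² / 3009 = 68.9159.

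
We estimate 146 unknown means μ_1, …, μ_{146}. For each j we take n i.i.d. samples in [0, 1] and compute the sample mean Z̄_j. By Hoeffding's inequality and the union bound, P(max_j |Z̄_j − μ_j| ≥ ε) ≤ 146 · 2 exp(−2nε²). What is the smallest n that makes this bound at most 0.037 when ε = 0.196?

Need 2·146·exp(−2nε²) ≤ 0.037, i.e. exp(−2nε²) ≤ 0.037/292.
So 2nε² ≥ ln(292/0.037) = 8.973591.
Hence n ≥ 8.973591/(2·0.196²) = 116.795.
The smallest integer n is 117.

117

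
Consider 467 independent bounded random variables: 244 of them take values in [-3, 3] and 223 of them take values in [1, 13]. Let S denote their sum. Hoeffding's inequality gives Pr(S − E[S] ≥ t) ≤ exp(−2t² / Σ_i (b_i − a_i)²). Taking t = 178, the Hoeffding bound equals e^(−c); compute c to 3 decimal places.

1.549

Σ(b_i − a_i)² = 244·6² + 223·12² = 40896.
c = 2t² / 40896 = 2·178² / 40896 = 1.5495.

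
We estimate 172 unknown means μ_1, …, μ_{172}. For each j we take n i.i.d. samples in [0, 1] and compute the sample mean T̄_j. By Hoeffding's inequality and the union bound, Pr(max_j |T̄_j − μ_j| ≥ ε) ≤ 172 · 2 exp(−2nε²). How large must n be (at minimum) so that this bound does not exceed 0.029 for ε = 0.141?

Need 2·172·exp(−2nε²) ≤ 0.029, i.e. exp(−2nε²) ≤ 0.029/344.
So 2nε² ≥ ln(344/0.029) = 9.381101.
Hence n ≥ 9.381101/(2·0.141²) = 235.931.
The smallest integer n is 236.

236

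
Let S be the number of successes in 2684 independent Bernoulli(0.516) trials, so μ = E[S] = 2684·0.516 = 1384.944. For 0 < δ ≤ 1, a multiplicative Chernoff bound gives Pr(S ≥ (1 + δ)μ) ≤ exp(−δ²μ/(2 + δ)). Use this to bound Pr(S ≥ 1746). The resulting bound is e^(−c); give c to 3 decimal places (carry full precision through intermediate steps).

41.636

Write 1746 = (1 + δ)μ, so δ = 1746/1384.944 − 1 = 0.2607008…
Then the exponent is δ²μ/(2 + δ) = (1746 − μ)² / (μ·(2 + δ)) = 41.636463.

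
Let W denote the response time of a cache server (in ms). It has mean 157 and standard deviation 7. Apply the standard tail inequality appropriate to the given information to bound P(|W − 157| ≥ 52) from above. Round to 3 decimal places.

0.018

Mean and variance are known, so Chebyshev's inequality applies.
Chebyshev: P(|W − μ| ≥ t) ≤ Var(W)/t².
Var(W) = σ² = 7² = 49.
Bound = 49 / 2704 = 0.0181.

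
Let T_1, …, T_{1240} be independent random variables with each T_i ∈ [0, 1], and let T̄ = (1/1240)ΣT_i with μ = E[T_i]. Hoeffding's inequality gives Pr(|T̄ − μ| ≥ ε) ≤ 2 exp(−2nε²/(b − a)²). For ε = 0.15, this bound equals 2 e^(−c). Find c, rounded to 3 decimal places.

c = 2nε²/(b − a)² = 2·1240·0.15² / 1² = 55.8000.

55.800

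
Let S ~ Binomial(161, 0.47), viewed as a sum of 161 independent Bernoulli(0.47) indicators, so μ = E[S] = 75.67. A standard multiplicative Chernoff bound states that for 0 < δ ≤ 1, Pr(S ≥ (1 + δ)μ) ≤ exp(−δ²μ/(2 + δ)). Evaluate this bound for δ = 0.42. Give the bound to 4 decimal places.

0.0040

Exponent = δ²μ/(2 + δ) = 0.42²·75.67/2.42 = 5.5158.
Bound = exp(−5.5158) = 0.00402.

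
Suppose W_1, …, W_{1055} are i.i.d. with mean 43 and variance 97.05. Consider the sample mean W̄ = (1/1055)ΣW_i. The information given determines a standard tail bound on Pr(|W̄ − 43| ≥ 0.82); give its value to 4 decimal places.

With mean and variance of each term known, Chebyshev's inequality bounds the deviation of the sum (or sample mean).
Var(W̄) = Var(W_i)/n = 97.05/1055 = 0.091991.
Chebyshev: Pr(|W̄ − 43| ≥ 0.82) ≤ Var(W̄)/(0.82)² = 97.05/(1055·0.82²) = 0.1368.

0.1368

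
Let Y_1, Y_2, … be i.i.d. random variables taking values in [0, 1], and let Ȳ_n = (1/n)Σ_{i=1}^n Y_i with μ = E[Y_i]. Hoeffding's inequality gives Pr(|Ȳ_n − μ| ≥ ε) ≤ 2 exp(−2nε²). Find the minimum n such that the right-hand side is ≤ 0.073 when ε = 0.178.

53

Require 2·exp(−2nε²) ≤ 0.073, i.e. 2nε² ≥ ln(2/0.073) = 3.310443.
So n ≥ 3.310443 / (2·0.178²) = 52.242.
The smallest integer n is 53.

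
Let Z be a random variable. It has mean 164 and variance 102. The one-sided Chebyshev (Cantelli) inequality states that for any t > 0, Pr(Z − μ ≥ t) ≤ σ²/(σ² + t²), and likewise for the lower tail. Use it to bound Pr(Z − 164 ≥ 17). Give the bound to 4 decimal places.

0.2609

Here σ² = 102 and t = 17, so σ² + t² = 391.
Cantelli's bound: 102/391 = 0.2609.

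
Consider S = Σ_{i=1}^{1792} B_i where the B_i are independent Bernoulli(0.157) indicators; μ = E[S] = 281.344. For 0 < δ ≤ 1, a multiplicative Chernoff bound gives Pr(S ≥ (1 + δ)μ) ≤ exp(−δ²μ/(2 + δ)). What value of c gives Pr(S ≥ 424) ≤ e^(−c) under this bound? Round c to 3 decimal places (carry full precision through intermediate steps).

Write 424 = (1 + δ)μ, so δ = 424/281.344 − 1 = 0.5070519…
Then the exponent is δ²μ/(2 + δ) = (424 − μ)² / (μ·(2 + δ)) = 28.852212.

28.852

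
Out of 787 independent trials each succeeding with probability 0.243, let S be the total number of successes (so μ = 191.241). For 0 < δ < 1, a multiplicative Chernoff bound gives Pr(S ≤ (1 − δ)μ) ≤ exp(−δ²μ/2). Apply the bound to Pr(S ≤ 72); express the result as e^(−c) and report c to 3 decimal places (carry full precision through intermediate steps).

37.174

Write 72 = (1 − δ)μ, so δ = 1 − 72/191.241 = 0.6235117…
Then the exponent is δ²μ/2 = (μ − 72)²/(2μ) = 37.174079.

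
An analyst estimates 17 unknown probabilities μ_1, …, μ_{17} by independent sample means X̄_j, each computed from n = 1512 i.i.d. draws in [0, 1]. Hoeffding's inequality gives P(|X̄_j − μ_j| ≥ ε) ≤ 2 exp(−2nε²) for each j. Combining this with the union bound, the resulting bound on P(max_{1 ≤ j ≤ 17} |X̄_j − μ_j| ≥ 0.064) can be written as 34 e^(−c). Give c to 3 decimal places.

Union bound over the 17 events: P(max_{1 ≤ j ≤ 17} |X̄_j − μ_j| ≥ 0.064) ≤ 17·2·exp(−2nε²) = 34 exp(−2·1512·0.064²).
So c = 2·1512·0.064² = 12.3863.

12.386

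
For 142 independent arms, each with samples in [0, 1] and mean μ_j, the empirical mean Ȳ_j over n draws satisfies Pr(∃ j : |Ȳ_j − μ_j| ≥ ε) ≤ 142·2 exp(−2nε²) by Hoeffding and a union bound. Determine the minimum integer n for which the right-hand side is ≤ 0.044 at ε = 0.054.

1505

Need 2·142·exp(−2nε²) ≤ 0.044, i.e. exp(−2nε²) ≤ 0.044/284.
So 2nε² ≥ ln(284/0.044) = 8.772540.
Hence n ≥ 8.772540/(2·0.054²) = 1504.208.
The smallest integer n is 1505.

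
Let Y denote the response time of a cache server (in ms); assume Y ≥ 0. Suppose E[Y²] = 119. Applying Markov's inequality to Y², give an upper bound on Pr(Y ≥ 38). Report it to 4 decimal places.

Since Y ≥ 0, the event {Y ≥ 38} is the same as {Y² ≥ 1444}.
Markov's inequality applied to Y² gives Pr(Y² ≥ 1444) ≤ E[Y²]/1444 = 119/1444 = 0.0824.

0.0824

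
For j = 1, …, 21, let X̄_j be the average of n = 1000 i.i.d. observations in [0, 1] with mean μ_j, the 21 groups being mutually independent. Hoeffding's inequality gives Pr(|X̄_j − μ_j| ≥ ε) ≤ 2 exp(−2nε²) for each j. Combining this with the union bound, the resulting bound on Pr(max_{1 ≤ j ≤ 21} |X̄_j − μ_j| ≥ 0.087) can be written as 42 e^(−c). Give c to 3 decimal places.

Union bound over the 21 events: Pr(max_{1 ≤ j ≤ 21} |X̄_j − μ_j| ≥ 0.087) ≤ 21·2·exp(−2nε²) = 42 exp(−2·1000·0.087²).
So c = 2·1000·0.087² = 15.1380.

15.138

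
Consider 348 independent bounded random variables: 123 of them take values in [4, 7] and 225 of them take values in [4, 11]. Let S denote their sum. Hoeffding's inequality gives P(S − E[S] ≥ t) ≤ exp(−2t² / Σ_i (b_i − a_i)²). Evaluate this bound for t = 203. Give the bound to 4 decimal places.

Σ(b_i − a_i)² = 123·3² + 225·7² = 12132.
Exponent = 2·203² / 12132 = 6.79344.
Bound = exp(−6.79344) = 0.00112.

0.0011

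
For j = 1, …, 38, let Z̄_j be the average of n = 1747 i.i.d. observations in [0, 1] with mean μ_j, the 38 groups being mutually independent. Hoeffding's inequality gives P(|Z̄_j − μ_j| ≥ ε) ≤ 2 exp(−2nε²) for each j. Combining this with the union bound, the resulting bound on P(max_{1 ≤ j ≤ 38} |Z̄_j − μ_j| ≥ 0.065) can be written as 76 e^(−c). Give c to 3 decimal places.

14.762

Union bound over the 38 events: P(max_{1 ≤ j ≤ 38} |Z̄_j − μ_j| ≥ 0.065) ≤ 38·2·exp(−2nε²) = 76 exp(−2·1747·0.065²).
So c = 2·1747·0.065² = 14.7622.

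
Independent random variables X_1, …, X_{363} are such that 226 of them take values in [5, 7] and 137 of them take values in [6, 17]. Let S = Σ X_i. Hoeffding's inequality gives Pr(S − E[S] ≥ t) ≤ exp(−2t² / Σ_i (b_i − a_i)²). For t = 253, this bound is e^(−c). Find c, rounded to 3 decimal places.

7.323

Σ(b_i − a_i)² = 226·2² + 137·11² = 17481.
c = 2t² / 17481 = 2·253² / 17481 = 7.3233.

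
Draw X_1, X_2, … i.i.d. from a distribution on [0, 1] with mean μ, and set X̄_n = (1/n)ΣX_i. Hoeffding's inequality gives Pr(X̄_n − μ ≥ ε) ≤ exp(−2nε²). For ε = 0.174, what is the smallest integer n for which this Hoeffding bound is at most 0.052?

Require exp(−2nε²) ≤ 0.052, i.e. 2nε² ≥ ln(1/0.052) = 2.956512.
So n ≥ 2.956512 / (2·0.174²) = 48.826.
The smallest integer n is 49.

49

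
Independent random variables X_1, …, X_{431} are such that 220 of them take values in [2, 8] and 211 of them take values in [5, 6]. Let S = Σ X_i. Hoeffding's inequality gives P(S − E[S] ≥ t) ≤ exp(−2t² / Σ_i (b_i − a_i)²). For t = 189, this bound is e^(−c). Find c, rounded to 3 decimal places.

8.786

Σ(b_i − a_i)² = 220·6² + 211·1² = 8131.
c = 2t² / 8131 = 2·189² / 8131 = 8.7864.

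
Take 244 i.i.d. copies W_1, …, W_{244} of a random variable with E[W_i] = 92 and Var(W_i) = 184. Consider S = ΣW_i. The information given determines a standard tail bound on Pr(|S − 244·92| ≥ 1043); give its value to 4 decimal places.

0.0413

With mean and variance of each term known, Chebyshev's inequality bounds the deviation of the sum (or sample mean).
Var(S) = n·Var(W_i) = 244·184 = 44896.
Chebyshev: Pr(|S − 244·92| ≥ 1043) ≤ Var(S)/1043² = 44896/1087849 = 0.0413.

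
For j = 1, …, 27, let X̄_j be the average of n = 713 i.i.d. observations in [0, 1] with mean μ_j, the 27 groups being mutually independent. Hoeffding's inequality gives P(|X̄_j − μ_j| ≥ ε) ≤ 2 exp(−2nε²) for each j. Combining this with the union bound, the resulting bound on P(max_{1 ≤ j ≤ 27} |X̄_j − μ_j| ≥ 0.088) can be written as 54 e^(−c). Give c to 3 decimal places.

Union bound over the 27 events: P(max_{1 ≤ j ≤ 27} |X̄_j − μ_j| ≥ 0.088) ≤ 27·2·exp(−2nε²) = 54 exp(−2·713·0.088²).
So c = 2·713·0.088² = 11.0429.

11.043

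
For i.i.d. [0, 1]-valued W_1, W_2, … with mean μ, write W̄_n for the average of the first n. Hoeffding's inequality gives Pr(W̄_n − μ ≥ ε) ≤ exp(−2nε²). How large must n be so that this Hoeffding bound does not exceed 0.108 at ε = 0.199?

29

Require exp(−2nε²) ≤ 0.108, i.e. 2nε² ≥ ln(1/0.108) = 2.225624.
So n ≥ 2.225624 / (2·0.199²) = 28.101.
The smallest integer n is 29.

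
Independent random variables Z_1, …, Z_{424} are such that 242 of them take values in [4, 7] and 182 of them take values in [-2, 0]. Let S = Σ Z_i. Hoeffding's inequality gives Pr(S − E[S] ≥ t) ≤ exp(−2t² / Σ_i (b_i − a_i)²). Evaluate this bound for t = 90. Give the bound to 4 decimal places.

Σ(b_i − a_i)² = 242·3² + 182·2² = 2906.
Exponent = 2·90² / 2906 = 5.57467.
Bound = exp(−5.57467) = 0.00379.

0.0038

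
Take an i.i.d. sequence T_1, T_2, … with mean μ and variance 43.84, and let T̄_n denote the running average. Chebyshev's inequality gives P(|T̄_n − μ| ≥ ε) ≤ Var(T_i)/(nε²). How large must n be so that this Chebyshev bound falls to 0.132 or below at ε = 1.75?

Require 43.84/(n·1.75²) ≤ 0.132, i.e. n ≥ 43.84/(0.132·1.75²) = 108.448.
The smallest integer n is 109.

109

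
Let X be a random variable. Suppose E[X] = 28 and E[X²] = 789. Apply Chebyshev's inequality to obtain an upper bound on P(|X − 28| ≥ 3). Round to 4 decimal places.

Var(X) = E[X²] − (E[X])² = 789 − 784 = 5.
Chebyshev's inequality: P(|X − μ| ≥ t) ≤ Var(X)/t² = 5/9 = 0.5556.

0.5556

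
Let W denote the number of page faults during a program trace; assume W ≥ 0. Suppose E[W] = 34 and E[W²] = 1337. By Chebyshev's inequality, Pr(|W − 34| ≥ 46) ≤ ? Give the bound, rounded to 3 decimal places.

0.086

Var(W) = E[W²] − (E[W])² = 1337 − 1156 = 181.
Chebyshev's inequality: Pr(|W − μ| ≥ t) ≤ Var(W)/t² = 181/2116 = 0.0855.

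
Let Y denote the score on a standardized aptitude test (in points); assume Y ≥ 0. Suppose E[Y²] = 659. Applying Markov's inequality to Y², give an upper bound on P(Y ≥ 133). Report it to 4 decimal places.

0.0373

Since Y ≥ 0, the event {Y ≥ 133} is the same as {Y² ≥ 17689}.
Markov's inequality applied to Y² gives P(Y² ≥ 17689) ≤ E[Y²]/17689 = 659/17689 = 0.0373.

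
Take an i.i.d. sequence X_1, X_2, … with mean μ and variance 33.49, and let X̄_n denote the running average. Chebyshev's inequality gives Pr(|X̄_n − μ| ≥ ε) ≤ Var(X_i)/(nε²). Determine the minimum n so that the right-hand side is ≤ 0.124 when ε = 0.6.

Require 33.49/(n·0.6²) ≤ 0.124, i.e. n ≥ 33.49/(0.124·0.6²) = 750.224.
The smallest integer n is 751.

751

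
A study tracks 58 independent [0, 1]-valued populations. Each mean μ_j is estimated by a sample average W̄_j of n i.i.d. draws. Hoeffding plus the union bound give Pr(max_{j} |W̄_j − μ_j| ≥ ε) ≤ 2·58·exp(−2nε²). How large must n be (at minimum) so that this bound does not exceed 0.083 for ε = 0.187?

104

Need 2·58·exp(−2nε²) ≤ 0.083, i.e. exp(−2nε²) ≤ 0.083/116.
So 2nε² ≥ ln(116/0.083) = 7.242505.
Hence n ≥ 7.242505/(2·0.187²) = 103.556.
The smallest integer n is 104.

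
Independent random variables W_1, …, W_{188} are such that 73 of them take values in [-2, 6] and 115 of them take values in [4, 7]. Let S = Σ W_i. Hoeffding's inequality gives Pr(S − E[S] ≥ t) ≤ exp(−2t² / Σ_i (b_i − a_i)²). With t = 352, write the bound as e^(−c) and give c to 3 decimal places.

Σ(b_i − a_i)² = 73·8² + 115·3² = 5707.
c = 2t² / 5707 = 2·352² / 5707 = 43.4218.

43.422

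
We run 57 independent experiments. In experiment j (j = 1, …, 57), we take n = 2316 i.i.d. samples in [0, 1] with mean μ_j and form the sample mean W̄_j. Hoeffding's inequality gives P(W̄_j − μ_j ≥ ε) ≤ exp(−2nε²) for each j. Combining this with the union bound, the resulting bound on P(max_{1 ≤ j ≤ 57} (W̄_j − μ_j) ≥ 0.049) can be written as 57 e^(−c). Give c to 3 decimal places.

Union bound over the 57 events: P(max_{1 ≤ j ≤ 57} (W̄_j − μ_j) ≥ 0.049) ≤ 57·exp(−2nε²) = 57 exp(−2·2316·0.049²).
So c = 2·2316·0.049² = 11.1214.

11.121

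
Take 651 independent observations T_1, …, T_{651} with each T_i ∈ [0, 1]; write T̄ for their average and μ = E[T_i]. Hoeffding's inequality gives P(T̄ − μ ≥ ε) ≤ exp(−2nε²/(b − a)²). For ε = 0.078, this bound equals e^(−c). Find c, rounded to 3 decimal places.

7.921

c = 2nε²/(b − a)² = 2·651·0.078² / 1² = 7.9214.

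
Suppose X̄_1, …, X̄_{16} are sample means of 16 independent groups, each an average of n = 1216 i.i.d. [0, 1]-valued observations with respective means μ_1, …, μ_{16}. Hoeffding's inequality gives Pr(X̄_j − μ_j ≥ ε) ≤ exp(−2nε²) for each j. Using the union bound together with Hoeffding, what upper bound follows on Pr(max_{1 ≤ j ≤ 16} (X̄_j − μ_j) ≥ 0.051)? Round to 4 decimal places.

0.0286

Per-experiment Hoeffding bound: exp(−2·1216·0.051²) = exp(−6.32563) = 0.0017898.
Union bound over 16 events: 16·0.0017898 = 0.02864.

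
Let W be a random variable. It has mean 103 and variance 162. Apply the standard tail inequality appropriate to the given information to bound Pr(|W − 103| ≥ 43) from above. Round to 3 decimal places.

Mean and variance are known, so Chebyshev's inequality applies.
Chebyshev: Pr(|W − μ| ≥ t) ≤ Var(W)/t².
Bound = 162 / 1849 = 0.0876.

0.088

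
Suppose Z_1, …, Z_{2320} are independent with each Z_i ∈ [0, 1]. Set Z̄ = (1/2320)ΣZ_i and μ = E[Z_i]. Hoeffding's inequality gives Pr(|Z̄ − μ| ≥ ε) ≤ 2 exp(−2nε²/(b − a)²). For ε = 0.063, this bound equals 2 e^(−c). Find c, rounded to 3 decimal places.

18.416

c = 2nε²/(b − a)² = 2·2320·0.063² / 1² = 18.4162.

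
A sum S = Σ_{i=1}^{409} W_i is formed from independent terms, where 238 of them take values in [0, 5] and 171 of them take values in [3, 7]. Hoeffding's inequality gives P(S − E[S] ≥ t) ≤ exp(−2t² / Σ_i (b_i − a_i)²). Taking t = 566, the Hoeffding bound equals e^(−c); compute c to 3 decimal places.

73.764

Σ(b_i − a_i)² = 238·5² + 171·4² = 8686.
c = 2t² / 8686 = 2·566² / 8686 = 73.7638.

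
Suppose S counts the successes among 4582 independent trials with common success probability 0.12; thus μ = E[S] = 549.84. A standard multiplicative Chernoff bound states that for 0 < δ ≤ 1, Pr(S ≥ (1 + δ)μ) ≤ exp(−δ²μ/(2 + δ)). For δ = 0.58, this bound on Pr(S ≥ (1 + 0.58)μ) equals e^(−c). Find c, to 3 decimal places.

c = δ²μ/(2 + δ) = 0.58²·549.84/(2 + 0.58) = 71.6923.

71.692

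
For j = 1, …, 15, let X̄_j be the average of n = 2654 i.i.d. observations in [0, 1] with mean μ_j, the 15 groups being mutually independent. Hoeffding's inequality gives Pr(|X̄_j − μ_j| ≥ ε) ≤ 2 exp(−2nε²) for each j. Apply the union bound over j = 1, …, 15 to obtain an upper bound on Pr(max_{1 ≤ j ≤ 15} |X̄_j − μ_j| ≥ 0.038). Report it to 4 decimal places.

0.0141

Per-experiment Hoeffding bound: 2·exp(−2·2654·0.038²) = 2·exp(−7.66475) = 0.00093815.
Union bound over 15 events: 15·0.00093815 = 0.01407.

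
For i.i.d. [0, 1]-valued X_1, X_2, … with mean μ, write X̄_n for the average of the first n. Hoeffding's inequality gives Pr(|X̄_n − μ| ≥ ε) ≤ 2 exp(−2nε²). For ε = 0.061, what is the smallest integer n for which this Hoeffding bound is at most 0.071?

449

Require 2·exp(−2nε²) ≤ 0.071, i.e. 2nε² ≥ ln(2/0.071) = 3.338223.
So n ≥ 3.338223 / (2·0.061²) = 448.565.
The smallest integer n is 449.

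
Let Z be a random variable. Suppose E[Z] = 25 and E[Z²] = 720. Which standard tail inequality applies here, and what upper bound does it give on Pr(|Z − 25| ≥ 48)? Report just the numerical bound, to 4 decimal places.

0.0412

The first two moments determine the variance, so Chebyshev's inequality is the sharpest standard bound available.
Var(Z) = E[Z²] − (E[Z])² = 720 − 625 = 95.
Chebyshev's inequality: Pr(|Z − μ| ≥ t) ≤ Var(Z)/t² = 95/2304 = 0.0412.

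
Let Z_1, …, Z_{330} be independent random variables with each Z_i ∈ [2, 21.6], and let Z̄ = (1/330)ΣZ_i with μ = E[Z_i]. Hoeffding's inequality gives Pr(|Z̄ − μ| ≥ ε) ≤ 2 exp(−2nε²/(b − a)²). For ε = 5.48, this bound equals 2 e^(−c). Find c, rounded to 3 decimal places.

c = 2nε²/(b − a)² = 2·330·5.48² / 19.6² = 51.5933.

51.593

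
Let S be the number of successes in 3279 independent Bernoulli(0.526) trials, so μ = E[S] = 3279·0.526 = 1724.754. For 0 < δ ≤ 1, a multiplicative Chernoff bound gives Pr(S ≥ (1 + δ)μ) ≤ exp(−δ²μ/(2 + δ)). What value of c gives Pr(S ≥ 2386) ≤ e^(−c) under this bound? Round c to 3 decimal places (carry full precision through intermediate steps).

106.366

Write 2386 = (1 + δ)μ, so δ = 2386/1724.754 − 1 = 0.3833857…
Then the exponent is δ²μ/(2 + δ) = (2386 − μ)² / (μ·(2 + δ)) = 106.366441.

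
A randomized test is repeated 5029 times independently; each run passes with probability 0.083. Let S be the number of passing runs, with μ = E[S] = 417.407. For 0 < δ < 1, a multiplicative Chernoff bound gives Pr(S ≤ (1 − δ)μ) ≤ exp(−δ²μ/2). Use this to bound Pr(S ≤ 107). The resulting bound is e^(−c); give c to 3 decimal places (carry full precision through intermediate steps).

Write 107 = (1 − δ)μ, so δ = 1 − 107/417.407 = 0.7436555…
Then the exponent is δ²μ/2 = (μ − 107)²/(2μ) = 115.417932.

115.418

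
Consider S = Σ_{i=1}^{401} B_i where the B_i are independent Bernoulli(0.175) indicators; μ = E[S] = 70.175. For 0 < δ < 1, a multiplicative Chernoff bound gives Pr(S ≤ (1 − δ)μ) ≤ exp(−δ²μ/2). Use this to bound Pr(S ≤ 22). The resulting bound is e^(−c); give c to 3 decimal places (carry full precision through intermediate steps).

16.536

Write 22 = (1 − δ)μ, so δ = 1 − 22/70.175 = 0.686498…
Then the exponent is δ²μ/2 = (μ − 22)²/(2μ) = 16.536022.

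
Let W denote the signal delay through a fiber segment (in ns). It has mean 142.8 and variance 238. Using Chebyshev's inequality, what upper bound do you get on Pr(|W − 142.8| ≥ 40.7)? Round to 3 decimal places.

Chebyshev: Pr(|W − μ| ≥ t) ≤ Var(W)/t².
Bound = 238 / 1656.49 = 0.1437.

0.144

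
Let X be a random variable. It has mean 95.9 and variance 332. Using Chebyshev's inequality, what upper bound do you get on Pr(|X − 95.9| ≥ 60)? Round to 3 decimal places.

Chebyshev: Pr(|X − μ| ≥ t) ≤ Var(X)/t².
Bound = 332 / 3600 = 0.0922.

0.092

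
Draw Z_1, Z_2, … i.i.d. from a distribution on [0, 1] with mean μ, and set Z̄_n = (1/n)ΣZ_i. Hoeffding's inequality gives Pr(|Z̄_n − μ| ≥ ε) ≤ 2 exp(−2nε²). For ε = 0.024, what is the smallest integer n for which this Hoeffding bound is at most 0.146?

2272

Require 2·exp(−2nε²) ≤ 0.146, i.e. 2nε² ≥ ln(2/0.146) = 2.617296.
So n ≥ 2.617296 / (2·0.024²) = 2271.958.
The smallest integer n is 2272.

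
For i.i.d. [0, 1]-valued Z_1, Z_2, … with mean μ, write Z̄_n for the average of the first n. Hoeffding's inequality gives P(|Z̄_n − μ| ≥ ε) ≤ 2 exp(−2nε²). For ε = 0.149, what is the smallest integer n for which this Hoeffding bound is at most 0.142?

60

Require 2·exp(−2nε²) ≤ 0.142, i.e. 2nε² ≥ ln(2/0.142) = 2.645075.
So n ≥ 2.645075 / (2·0.149²) = 59.571.
The smallest integer n is 60.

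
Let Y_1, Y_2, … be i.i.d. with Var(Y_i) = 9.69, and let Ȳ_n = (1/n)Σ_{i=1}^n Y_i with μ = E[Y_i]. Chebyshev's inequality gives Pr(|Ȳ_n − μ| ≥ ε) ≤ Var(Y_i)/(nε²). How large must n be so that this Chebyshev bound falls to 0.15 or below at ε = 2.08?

15

Require 9.69/(n·2.08²) ≤ 0.15, i.e. n ≥ 9.69/(0.15·2.08²) = 14.932.
The smallest integer n is 15.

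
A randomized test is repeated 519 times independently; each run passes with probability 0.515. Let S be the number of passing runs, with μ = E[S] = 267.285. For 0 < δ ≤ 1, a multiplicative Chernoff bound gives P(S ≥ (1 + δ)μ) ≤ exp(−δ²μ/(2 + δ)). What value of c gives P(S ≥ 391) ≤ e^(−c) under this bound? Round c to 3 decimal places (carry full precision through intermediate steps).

23.250

Write 391 = (1 + δ)μ, so δ = 391/267.285 − 1 = 0.462858…
Then the exponent is δ²μ/(2 + δ) = (391 − μ)² / (μ·(2 + δ)) = 23.250418.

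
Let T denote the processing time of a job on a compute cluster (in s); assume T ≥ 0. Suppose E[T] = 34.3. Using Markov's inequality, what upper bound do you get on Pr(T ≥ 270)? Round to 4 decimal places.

Markov's inequality: for a non-negative random variable, Pr(T ≥ a) ≤ E[T]/a.
Here E[T] = 34.3 and a = 270, so the bound is 34.3/270 = 0.1270.

0.1270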